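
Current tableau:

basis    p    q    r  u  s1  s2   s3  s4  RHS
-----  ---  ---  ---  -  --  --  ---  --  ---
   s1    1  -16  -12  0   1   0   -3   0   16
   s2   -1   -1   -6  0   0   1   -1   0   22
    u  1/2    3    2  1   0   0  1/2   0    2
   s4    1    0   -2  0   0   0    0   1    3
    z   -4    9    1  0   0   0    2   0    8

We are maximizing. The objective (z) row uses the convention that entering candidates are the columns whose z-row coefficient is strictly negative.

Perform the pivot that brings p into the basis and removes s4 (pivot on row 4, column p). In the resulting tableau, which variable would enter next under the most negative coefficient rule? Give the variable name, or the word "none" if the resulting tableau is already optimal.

r

Pivot element 1. New z-row = old z-row − (-4)·(row 4/1).
Updated z-row coefficients: p: 0, q: 9, r: -7, u: 0, s1: 0, s2: 0, s3: 2, s4: 4.
The most negative is -7 in column r, so r would enter next.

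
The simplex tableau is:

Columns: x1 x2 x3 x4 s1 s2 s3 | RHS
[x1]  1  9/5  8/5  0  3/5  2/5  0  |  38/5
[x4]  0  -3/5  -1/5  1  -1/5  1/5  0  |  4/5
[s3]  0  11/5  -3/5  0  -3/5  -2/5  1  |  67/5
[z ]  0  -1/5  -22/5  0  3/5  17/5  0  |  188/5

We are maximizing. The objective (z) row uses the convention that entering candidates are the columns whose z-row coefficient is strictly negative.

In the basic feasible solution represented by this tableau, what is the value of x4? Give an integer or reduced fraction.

4/5

x4 is basic (row 2); its value is the RHS of that row: 4/5.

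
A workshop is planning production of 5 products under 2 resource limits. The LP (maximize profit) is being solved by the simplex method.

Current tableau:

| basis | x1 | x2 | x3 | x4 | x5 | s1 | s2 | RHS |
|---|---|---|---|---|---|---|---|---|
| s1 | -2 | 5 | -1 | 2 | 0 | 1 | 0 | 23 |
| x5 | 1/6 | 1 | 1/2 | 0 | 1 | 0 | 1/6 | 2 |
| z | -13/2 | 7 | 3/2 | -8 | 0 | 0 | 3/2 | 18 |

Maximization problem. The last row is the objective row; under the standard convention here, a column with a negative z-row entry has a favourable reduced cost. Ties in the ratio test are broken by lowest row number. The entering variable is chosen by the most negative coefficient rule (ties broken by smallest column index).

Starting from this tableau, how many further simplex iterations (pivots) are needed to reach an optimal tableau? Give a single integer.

pivot: x4 in, s1 out → z = 110
pivot: x1 in, x5 out → z = 284
No improving column remains; optimal.

2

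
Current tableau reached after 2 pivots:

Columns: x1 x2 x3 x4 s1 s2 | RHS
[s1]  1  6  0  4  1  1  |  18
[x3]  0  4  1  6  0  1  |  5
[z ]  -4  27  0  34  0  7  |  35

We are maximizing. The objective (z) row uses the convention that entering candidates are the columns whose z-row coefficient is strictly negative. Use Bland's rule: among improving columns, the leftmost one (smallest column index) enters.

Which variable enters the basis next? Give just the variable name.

x1

Objective-row coefficients: x1: -4, x2: 27, x3: 0, x4: 34, s1: 0, s2: 7.
Improving columns: x1. Bland's rule picks the smallest column index → x1.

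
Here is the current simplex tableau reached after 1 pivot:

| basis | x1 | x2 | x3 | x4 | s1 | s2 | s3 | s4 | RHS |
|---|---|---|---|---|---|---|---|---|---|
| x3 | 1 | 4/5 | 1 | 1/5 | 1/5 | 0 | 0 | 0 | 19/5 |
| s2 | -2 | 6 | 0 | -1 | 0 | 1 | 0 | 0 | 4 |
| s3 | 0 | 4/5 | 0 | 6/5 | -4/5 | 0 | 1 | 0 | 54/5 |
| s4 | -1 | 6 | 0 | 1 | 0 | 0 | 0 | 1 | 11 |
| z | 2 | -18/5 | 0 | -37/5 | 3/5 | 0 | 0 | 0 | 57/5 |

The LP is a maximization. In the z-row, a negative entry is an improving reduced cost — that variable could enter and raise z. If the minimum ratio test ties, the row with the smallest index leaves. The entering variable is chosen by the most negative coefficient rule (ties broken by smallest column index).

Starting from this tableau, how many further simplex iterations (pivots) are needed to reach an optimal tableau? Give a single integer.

pivot: x4 in, s3 out → z = 78
pivot: s1 in, s4 out → z = 91
pivot: x1 in, x3 out → z = 94
No improving column remains; optimal.

3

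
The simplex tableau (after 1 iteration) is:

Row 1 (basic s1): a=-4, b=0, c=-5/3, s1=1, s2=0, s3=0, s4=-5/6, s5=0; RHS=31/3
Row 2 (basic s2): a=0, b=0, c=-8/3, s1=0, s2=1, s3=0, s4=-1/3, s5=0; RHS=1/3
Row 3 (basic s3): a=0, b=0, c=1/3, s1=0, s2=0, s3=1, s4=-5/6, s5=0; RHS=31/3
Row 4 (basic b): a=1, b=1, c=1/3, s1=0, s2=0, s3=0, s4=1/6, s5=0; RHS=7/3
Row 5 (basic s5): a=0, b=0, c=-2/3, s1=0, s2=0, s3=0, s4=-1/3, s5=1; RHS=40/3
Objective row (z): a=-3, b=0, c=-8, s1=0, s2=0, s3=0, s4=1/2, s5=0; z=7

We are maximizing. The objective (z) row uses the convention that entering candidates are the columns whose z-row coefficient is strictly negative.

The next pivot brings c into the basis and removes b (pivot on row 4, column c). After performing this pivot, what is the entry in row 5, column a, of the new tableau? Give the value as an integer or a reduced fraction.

2

Pivot element is row 4, column c: 1/3.
Normalize row 4: new (row 4, a) = 1/(1/3) = 3.
row 5 ← row 5 − (-2/3)·(new row 4): 0 − (-2/3)·3 = 2.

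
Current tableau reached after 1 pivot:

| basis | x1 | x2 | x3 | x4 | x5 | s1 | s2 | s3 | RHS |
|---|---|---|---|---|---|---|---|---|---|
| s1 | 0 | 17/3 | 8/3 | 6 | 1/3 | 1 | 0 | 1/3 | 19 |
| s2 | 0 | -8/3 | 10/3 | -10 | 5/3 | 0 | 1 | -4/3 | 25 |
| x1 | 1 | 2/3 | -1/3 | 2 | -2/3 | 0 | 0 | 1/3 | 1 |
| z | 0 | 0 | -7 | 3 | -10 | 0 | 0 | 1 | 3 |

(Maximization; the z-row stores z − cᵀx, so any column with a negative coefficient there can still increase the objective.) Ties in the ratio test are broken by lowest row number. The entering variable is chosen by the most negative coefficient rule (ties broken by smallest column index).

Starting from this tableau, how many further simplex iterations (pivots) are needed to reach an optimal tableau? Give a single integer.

3

pivot: x5 in, s2 out → z = 153
pivot: x4 in, s1 out → z = 1011/4
pivot: s3 in, x4 out → z = 949/3
No improving column remains; optimal.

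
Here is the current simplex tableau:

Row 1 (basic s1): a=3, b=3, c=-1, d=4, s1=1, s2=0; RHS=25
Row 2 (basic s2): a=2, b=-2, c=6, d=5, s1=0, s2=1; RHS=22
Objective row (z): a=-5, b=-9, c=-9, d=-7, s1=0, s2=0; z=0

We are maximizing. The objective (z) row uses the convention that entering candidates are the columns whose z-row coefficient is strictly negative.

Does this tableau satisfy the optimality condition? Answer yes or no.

no

Column a has objective-row coefficient -5, which is negative; an improving pivot exists, so not yet optimal.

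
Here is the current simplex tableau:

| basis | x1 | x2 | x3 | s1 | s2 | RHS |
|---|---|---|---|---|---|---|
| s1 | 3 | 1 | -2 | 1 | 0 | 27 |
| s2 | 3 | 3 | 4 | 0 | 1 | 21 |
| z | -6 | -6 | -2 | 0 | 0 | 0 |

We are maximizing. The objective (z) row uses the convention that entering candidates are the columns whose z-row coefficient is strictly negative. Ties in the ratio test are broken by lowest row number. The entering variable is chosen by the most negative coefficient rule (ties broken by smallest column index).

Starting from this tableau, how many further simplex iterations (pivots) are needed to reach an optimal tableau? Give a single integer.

1

pivot: x1 in, s2 out → z = 42
No improving column remains; optimal.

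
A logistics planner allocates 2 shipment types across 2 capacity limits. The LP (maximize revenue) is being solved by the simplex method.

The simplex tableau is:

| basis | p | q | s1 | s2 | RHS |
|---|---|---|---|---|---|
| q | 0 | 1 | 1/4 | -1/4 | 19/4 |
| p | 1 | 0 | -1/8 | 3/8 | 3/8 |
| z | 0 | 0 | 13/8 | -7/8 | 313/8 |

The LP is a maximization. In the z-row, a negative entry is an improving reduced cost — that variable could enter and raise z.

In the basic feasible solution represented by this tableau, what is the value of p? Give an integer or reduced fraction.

p is basic (row 2); its value is the RHS of that row: 3/8.

3/8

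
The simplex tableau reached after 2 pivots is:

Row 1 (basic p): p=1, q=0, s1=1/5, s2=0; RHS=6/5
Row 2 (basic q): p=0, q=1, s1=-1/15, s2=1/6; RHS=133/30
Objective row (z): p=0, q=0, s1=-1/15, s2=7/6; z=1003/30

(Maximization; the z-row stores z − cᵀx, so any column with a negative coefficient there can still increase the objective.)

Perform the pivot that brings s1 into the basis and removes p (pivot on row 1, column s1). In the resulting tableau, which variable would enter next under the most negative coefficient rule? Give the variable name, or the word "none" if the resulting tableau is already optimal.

Pivot element 1/5. New z-row = old z-row − (-1/15)·(row 1/(1/5)).
Updated z-row coefficients: p: 1/3, q: 0, s1: 0, s2: 7/6.
No coefficient is strictly negative; the tableau after this pivot is optimal.

none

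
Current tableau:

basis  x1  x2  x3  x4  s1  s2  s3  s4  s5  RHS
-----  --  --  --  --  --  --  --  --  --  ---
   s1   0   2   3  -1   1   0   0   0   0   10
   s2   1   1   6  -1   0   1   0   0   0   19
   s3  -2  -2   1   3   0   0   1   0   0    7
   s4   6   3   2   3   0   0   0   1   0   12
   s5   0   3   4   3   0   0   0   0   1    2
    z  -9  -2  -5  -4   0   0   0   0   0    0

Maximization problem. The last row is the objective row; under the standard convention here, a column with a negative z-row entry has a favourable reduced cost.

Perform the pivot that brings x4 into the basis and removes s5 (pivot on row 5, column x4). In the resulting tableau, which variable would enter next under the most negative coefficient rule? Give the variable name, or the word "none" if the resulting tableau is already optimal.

Pivot element 3. New z-row = old z-row − (-4)·(row 5/3).
Updated z-row coefficients: x1: -9, x2: 2, x3: 1/3, x4: 0, s1: 0, s2: 0, s3: 0, s4: 0, s5: 4/3.
The most negative is -9 in column x1, so x1 would enter next.

x1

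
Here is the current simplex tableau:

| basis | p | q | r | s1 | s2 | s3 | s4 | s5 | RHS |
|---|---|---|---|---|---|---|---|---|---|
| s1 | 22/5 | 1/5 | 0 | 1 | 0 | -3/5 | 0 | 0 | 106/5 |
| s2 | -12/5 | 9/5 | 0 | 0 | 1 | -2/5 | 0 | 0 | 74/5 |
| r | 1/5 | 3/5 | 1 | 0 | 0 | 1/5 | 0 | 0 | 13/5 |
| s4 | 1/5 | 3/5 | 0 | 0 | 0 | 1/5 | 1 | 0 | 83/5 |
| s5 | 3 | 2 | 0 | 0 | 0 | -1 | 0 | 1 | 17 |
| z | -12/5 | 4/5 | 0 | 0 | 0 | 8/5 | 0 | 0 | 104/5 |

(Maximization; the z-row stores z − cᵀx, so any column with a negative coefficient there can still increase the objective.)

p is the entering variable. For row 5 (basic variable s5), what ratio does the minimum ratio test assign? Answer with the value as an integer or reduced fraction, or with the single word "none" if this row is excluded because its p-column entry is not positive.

Ratio = RHS / (p entry) = 17 / 3 = 17/3.

17/3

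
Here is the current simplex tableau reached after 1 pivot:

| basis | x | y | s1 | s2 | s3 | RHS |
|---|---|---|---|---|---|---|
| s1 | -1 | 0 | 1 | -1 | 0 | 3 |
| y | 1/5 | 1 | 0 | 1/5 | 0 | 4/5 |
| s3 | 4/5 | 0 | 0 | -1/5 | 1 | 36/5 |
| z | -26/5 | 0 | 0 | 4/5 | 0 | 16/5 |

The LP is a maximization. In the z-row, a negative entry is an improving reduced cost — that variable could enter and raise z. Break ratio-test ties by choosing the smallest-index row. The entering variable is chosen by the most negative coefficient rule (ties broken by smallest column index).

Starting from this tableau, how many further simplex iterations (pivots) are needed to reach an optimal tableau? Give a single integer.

1

pivot: x in, y out → z = 24
No improving column remains; optimal.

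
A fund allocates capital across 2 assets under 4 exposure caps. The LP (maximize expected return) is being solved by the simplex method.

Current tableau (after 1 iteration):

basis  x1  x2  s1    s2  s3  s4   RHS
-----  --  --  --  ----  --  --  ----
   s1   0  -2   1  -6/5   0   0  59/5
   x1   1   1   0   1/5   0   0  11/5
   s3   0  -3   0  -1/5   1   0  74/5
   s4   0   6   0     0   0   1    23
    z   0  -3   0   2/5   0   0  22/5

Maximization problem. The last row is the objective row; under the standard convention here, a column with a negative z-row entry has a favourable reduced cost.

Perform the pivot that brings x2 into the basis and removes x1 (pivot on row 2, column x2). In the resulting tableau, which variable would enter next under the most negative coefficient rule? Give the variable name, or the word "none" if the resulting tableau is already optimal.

none

Pivot element 1. New z-row = old z-row − (-3)·(row 2/1).
Updated z-row coefficients: x1: 3, x2: 0, s1: 0, s2: 1, s3: 0, s4: 0.
No coefficient is strictly negative; the tableau after this pivot is optimal.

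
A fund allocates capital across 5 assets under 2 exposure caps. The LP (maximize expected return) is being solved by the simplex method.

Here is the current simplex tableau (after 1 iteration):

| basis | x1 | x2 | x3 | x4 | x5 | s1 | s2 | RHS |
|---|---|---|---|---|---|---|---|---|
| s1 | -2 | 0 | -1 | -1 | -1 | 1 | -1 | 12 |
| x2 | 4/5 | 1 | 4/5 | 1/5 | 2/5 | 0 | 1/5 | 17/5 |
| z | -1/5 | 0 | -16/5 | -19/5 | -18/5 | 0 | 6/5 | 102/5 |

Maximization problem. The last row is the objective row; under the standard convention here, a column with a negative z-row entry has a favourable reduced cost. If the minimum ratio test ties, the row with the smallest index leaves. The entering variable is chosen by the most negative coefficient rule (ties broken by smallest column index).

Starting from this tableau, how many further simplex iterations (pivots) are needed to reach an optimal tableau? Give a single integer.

1

pivot: x4 in, x2 out → z = 85
No improving column remains; optimal.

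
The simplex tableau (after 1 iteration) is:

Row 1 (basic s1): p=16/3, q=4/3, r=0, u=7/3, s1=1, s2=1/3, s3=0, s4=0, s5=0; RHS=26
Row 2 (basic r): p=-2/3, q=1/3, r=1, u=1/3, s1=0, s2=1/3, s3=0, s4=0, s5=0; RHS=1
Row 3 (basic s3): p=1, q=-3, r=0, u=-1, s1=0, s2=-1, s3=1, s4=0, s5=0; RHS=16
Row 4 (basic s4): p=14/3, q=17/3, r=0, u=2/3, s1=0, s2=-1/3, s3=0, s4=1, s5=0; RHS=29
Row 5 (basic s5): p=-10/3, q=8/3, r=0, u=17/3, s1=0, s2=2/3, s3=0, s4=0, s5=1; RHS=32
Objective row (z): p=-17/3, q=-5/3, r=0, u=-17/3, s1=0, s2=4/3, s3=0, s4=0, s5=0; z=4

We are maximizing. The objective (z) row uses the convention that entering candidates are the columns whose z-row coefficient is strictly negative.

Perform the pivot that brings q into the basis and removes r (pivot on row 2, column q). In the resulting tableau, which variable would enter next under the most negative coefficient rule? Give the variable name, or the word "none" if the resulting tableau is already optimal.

Pivot element 1/3. New z-row = old z-row − (-5/3)·(row 2/(1/3)).
Updated z-row coefficients: p: -9, q: 0, r: 5, u: -4, s1: 0, s2: 3, s3: 0, s4: 0, s5: 0.
The most negative is -9 in column p, so p would enter next.

p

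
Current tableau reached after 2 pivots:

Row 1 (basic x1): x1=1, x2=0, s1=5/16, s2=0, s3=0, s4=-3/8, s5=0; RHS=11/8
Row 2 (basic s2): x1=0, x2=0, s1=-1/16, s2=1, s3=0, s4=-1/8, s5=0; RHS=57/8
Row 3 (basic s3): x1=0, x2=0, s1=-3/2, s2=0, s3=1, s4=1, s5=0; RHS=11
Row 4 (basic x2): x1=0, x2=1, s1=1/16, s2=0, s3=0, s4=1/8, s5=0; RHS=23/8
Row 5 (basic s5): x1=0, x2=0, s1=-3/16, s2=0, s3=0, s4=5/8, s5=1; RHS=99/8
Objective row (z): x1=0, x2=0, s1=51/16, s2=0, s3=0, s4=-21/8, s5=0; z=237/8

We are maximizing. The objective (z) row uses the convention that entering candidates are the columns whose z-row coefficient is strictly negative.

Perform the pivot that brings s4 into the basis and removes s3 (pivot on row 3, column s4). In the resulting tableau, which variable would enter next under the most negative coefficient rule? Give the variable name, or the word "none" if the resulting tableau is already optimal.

Pivot element 1. New z-row = old z-row − (-21/8)·(row 3/1).
Updated z-row coefficients: x1: 0, x2: 0, s1: -3/4, s2: 0, s3: 21/8, s4: 0, s5: 0.
The most negative is -3/4 in column s1, so s1 would enter next.

s1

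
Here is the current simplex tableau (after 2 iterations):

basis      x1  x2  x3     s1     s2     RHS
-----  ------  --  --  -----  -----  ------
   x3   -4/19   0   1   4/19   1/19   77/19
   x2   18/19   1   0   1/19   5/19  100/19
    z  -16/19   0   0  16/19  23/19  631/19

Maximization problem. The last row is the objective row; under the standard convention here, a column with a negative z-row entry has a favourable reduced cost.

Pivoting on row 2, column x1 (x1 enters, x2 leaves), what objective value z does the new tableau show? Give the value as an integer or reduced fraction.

Minimum ratio for x1: (100/19)/(18/19) = 50/9.
z changes by −(z-row coeff of x1)·ratio = −(-16/19)·(50/9) = 800/171.
New z = 631/19 + (800/171) = 341/9.

341/9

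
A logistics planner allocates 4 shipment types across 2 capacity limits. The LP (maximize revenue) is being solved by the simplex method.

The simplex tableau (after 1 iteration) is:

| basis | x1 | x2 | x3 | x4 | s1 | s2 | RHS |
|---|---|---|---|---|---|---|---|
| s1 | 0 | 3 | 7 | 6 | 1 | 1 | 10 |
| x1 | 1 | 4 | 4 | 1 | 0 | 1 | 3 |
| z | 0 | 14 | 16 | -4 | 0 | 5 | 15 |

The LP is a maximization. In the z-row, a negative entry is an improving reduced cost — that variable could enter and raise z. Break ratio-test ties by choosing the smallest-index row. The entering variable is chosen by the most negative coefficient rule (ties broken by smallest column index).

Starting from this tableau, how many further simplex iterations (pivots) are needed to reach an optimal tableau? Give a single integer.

pivot: x4 in, s1 out → z = 65/3
No improving column remains; optimal.

1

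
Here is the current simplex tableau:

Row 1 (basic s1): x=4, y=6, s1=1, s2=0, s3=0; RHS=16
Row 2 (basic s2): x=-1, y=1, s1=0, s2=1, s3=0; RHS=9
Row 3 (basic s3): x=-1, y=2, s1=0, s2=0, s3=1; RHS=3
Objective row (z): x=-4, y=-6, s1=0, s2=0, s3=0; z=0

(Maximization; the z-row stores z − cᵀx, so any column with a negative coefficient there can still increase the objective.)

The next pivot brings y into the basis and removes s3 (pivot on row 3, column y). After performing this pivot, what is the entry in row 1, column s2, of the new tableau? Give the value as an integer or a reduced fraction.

0

Pivot element is row 3, column y: 2.
Normalize row 3: new (row 3, s2) = 0/2 = 0.
row 1 ← row 1 − 6·(new row 3): 0 − 6·0 = 0.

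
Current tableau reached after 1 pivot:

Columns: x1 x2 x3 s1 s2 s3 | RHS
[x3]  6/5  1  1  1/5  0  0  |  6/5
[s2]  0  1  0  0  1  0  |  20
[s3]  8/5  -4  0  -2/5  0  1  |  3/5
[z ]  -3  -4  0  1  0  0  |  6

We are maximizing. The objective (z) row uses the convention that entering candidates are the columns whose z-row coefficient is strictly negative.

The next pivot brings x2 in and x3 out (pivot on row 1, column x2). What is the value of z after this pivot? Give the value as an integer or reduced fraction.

54/5

Minimum ratio for x2: (6/5)/1 = 6/5.
z changes by −(z-row coeff of x2)·ratio = −(-4)·(6/5) = 24/5.
New z = 6 + (24/5) = 54/5.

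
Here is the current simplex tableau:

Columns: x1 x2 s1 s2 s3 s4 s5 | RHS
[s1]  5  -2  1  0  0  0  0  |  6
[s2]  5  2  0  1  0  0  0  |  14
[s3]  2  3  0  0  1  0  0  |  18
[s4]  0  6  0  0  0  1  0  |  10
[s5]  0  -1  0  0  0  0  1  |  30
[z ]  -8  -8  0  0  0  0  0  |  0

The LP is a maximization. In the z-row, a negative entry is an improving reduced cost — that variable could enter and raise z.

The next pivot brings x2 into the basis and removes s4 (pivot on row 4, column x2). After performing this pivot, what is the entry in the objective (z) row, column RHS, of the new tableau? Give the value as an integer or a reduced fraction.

Pivot element is row 4, column x2: 6.
Normalize row 4: new (row 4, RHS) = 10/6 = 5/3.
z-row ← z-row − (-8)·(new row 4): 0 − (-8)·(5/3) = 40/3.

40/3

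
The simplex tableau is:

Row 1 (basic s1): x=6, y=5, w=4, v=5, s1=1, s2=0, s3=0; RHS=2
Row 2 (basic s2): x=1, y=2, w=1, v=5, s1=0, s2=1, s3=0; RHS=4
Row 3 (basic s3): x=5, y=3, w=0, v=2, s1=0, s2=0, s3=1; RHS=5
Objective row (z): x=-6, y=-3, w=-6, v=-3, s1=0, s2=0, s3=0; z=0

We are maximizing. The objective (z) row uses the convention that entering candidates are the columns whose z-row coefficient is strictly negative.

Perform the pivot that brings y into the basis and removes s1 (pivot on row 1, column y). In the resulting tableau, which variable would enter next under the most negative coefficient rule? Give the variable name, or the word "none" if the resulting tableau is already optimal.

Pivot element 5. New z-row = old z-row − (-3)·(row 1/5).
Updated z-row coefficients: x: -12/5, y: 0, w: -18/5, v: 0, s1: 3/5, s2: 0, s3: 0.
The most negative is -18/5 in column w, so w would enter next.

w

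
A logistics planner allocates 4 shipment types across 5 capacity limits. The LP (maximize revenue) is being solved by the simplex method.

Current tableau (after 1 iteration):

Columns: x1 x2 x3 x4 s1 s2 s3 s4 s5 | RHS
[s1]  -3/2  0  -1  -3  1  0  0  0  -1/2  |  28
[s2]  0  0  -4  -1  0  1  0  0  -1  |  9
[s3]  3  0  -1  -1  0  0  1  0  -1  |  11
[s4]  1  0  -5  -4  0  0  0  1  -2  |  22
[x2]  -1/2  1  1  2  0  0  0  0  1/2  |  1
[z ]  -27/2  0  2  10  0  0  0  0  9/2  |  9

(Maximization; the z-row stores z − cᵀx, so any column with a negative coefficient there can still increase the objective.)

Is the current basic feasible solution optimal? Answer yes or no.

no

Column x1 has objective-row coefficient -27/2, which is negative; an improving pivot exists, so not yet optimal.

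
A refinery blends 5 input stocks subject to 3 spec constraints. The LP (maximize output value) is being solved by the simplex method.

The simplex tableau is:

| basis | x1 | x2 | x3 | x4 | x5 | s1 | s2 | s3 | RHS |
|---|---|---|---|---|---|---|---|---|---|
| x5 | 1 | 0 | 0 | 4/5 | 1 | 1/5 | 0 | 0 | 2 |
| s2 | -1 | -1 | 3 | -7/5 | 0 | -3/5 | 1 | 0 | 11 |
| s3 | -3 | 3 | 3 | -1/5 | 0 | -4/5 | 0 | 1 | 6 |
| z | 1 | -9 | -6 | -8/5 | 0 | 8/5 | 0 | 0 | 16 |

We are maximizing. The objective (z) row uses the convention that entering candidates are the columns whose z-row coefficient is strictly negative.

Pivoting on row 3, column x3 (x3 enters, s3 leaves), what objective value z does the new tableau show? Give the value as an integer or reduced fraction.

Minimum ratio for x3: 6/3 = 2.
z changes by −(z-row coeff of x3)·ratio = −(-6)·2 = 12.
New z = 16 + 12 = 28.

28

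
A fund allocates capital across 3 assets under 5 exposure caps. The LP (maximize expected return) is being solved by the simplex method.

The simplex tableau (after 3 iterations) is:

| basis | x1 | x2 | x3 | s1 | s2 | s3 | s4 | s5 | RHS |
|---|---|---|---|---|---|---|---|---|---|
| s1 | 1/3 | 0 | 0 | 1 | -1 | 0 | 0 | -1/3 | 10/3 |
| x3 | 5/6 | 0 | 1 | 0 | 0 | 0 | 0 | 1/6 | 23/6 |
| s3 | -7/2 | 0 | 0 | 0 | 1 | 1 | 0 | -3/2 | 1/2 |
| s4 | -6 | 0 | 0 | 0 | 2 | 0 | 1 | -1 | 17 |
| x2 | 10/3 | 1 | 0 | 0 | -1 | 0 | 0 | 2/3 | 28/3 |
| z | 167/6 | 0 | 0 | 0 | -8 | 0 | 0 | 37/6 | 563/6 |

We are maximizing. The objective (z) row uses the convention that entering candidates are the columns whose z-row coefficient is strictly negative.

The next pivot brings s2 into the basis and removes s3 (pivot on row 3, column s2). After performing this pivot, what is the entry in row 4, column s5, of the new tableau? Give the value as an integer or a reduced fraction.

2

Pivot element is row 3, column s2: 1.
Normalize row 3: new (row 3, s5) = (-3/2)/1 = -3/2.
row 4 ← row 4 − 2·(new row 3): -1 − 2·(-3/2) = 2.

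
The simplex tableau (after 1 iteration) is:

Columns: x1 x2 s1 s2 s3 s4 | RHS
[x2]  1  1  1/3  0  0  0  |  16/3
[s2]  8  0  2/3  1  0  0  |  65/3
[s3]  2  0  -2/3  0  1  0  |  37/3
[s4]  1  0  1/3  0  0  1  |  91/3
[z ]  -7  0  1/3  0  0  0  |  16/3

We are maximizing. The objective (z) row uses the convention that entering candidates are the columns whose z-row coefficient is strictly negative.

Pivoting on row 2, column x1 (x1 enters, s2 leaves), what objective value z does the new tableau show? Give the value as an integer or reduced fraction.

583/24

Minimum ratio for x1: (65/3)/8 = 65/24.
z changes by −(z-row coeff of x1)·ratio = −(-7)·(65/24) = 455/24.
New z = 16/3 + (455/24) = 583/24.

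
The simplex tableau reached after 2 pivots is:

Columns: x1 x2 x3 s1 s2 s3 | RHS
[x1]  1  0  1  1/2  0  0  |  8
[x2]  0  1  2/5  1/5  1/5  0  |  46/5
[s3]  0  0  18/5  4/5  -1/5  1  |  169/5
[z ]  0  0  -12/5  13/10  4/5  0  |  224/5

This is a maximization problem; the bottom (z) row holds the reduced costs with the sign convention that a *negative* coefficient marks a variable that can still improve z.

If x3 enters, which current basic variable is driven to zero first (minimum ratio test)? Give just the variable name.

x1

Ratios: row 1 (x1): 8/1 = 8; row 2 (x2): (46/5)/(2/5) = 23; row 3 (s3): (169/5)/(18/5) = 169/18.
Minimum ratio 8 is in the x1 row, so x1 leaves.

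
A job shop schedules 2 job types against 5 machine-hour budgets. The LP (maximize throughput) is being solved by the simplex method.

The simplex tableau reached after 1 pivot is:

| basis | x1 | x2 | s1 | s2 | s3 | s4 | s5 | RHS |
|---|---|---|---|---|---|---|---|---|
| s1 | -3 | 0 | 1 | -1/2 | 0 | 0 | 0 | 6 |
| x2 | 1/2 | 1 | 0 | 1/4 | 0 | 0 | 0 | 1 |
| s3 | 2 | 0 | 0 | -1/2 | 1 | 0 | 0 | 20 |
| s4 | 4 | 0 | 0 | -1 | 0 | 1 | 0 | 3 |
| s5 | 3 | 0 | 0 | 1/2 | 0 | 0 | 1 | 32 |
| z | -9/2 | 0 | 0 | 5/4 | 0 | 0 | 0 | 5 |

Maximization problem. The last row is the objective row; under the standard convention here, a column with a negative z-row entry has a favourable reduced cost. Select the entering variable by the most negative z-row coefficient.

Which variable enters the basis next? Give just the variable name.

Objective-row coefficients: x1: -9/2, x2: 0, s1: 0, s2: 5/4, s3: 0, s4: 0, s5: 0.
The most negative is -9/2 in column x1, so x1 enters.

x1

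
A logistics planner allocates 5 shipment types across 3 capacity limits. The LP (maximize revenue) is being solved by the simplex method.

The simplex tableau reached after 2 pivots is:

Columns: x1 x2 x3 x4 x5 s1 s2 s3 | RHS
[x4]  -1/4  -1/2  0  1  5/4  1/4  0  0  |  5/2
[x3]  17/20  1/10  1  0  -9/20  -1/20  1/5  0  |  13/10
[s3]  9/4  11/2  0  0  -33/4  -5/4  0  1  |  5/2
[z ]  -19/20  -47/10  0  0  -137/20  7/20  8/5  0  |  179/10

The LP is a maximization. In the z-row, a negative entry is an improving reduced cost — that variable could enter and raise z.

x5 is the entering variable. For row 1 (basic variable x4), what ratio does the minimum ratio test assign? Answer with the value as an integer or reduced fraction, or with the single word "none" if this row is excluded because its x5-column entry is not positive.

Ratio = RHS / (x5 entry) = (5/2) / (5/4) = 2.

2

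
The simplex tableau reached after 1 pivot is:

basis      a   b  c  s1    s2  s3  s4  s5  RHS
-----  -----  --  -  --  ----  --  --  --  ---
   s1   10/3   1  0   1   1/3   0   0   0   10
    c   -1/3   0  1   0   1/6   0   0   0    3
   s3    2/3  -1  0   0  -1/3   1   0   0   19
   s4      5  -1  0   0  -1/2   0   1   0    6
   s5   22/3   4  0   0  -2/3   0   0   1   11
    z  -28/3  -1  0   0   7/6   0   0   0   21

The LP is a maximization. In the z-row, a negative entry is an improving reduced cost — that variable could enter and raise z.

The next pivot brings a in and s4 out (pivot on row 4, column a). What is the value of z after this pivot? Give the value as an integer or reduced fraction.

Minimum ratio for a: 6/5 = 6/5.
z changes by −(z-row coeff of a)·ratio = −(-28/3)·(6/5) = 56/5.
New z = 21 + (56/5) = 161/5.

161/5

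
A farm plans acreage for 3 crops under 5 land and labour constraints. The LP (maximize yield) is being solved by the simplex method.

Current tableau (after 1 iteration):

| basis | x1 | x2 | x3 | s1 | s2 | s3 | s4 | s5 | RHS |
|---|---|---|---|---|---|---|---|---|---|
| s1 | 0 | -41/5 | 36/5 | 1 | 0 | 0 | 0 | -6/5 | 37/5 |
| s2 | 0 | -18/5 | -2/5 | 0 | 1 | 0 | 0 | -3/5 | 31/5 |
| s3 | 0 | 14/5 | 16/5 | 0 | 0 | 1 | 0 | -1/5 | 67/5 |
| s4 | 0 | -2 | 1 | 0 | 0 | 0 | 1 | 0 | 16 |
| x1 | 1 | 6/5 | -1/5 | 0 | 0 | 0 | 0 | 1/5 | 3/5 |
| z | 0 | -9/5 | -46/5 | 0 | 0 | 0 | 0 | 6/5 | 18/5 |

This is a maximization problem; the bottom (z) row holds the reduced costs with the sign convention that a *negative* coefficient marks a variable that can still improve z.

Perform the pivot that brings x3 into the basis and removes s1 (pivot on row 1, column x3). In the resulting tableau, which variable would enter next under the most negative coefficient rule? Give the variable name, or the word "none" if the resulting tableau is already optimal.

Pivot element 36/5. New z-row = old z-row − (-46/5)·(row 1/(36/5)).
Updated z-row coefficients: x1: 0, x2: -221/18, x3: 0, s1: 23/18, s2: 0, s3: 0, s4: 0, s5: -1/3.
The most negative is -221/18 in column x2, so x2 would enter next.

x2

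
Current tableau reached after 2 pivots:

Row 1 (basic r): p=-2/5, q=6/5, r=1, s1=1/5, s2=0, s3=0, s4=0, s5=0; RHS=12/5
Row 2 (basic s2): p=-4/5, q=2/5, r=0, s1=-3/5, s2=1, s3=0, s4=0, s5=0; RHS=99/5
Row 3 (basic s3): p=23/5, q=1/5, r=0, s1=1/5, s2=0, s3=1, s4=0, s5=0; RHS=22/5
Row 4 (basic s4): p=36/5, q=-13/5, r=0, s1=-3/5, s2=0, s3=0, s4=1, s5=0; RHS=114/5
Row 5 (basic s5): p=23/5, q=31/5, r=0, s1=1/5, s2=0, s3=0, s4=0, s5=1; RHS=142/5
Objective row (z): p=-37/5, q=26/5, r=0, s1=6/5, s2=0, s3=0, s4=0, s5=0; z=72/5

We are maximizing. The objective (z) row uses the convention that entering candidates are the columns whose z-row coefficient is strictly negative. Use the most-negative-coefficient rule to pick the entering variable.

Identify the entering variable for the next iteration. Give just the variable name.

p

Objective-row coefficients: p: -37/5, q: 26/5, r: 0, s1: 6/5, s2: 0, s3: 0, s4: 0, s5: 0.
The most negative is -37/5 in column p, so p enters.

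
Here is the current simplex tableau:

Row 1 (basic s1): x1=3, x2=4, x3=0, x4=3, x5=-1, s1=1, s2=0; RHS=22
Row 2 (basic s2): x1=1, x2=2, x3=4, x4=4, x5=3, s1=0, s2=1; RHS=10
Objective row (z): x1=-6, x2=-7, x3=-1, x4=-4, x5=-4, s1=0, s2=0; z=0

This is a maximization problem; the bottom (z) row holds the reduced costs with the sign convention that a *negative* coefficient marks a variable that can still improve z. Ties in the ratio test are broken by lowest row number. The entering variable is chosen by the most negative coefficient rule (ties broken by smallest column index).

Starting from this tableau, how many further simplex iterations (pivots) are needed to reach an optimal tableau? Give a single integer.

pivot: x2 in, s2 out → z = 35
pivot: x1 in, s1 out → z = 40
pivot: x5 in, x2 out → z = 244/5
No improving column remains; optimal.

3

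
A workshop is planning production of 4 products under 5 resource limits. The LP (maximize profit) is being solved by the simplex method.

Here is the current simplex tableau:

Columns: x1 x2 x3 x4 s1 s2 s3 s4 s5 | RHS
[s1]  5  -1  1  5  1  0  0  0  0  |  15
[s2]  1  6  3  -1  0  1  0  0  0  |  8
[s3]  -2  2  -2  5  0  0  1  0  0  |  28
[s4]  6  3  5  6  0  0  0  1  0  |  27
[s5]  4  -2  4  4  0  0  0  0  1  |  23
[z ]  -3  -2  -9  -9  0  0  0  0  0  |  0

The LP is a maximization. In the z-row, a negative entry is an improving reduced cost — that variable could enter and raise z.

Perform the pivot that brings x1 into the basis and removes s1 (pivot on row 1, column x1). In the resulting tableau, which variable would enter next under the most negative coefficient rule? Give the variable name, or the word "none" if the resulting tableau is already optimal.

x3

Pivot element 5. New z-row = old z-row − (-3)·(row 1/5).
Updated z-row coefficients: x1: 0, x2: -13/5, x3: -42/5, x4: -6, s1: 3/5, s2: 0, s3: 0, s4: 0, s5: 0.
The most negative is -42/5 in column x3, so x3 would enter next.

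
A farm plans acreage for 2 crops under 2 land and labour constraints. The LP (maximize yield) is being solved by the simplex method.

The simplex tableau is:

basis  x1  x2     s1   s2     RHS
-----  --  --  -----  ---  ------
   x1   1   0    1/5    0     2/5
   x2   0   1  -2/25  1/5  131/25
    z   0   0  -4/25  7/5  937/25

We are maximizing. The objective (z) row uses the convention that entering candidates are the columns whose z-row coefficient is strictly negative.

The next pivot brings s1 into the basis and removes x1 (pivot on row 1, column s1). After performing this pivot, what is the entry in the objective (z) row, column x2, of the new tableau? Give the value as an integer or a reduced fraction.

0

Pivot element is row 1, column s1: 1/5.
Normalize row 1: new (row 1, x2) = 0/(1/5) = 0.
z-row ← z-row − (-4/25)·(new row 1): 0 − (-4/25)·0 = 0.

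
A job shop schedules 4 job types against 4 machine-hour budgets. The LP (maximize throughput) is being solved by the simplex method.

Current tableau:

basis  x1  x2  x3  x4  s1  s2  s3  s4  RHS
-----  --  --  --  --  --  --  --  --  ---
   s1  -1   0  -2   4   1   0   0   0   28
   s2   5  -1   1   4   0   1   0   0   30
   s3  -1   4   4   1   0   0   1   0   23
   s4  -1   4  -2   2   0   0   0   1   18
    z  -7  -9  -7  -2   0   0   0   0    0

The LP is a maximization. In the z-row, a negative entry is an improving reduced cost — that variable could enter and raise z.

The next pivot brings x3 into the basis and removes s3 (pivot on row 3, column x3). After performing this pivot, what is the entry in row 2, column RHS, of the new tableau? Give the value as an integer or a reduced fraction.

97/4

Pivot element is row 3, column x3: 4.
Normalize row 3: new (row 3, RHS) = 23/4 = 23/4.
row 2 ← row 2 − 1·(new row 3): 30 − 1·(23/4) = 97/4.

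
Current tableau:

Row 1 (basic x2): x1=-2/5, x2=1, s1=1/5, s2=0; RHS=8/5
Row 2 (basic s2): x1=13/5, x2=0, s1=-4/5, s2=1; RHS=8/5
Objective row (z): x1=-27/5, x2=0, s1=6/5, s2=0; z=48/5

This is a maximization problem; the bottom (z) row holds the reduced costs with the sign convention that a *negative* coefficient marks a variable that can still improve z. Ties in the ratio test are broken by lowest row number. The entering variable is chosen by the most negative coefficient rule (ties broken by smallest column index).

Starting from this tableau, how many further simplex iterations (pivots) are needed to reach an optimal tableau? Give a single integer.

pivot: x1 in, s2 out → z = 168/13
pivot: s1 in, x2 out → z = 24
No improving column remains; optimal.

2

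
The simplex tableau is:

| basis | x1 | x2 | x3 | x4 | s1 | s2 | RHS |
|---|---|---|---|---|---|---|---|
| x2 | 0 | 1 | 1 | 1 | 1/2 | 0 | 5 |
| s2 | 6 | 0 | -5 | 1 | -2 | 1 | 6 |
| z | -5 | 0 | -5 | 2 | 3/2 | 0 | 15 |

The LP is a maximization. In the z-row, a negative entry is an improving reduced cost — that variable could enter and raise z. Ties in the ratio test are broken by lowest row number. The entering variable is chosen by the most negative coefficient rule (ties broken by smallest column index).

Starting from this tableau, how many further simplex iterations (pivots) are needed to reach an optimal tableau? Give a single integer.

2

pivot: x1 in, s2 out → z = 20
pivot: x3 in, x2 out → z = 395/6
No improving column remains; optimal.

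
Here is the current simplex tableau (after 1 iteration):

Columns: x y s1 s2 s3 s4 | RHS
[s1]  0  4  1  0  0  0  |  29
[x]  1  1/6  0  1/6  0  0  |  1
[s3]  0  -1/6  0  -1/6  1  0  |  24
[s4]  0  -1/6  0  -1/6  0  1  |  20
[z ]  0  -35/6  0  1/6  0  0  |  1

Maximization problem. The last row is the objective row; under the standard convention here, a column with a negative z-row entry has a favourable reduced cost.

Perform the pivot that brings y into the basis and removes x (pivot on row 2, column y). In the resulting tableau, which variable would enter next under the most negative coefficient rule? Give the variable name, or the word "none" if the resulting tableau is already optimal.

none

Pivot element 1/6. New z-row = old z-row − (-35/6)·(row 2/(1/6)).
Updated z-row coefficients: x: 35, y: 0, s1: 0, s2: 6, s3: 0, s4: 0.
No coefficient is strictly negative; the tableau after this pivot is optimal.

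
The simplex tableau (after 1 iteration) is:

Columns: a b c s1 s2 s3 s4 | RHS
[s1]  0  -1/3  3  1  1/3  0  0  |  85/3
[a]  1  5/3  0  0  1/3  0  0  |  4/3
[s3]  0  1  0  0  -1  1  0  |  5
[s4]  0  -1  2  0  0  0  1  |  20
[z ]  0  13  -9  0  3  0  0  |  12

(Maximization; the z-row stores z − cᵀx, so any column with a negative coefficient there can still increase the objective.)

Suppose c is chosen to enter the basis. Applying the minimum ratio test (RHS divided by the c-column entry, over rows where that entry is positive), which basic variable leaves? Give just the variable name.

Ratios: row 1 (s1): (85/3)/3 = 85/9; row 2 (a): entry 0 ≤ 0, skip; row 3 (s3): entry 0 ≤ 0, skip; row 4 (s4): 20/2 = 10.
Minimum ratio 85/9 is in the s1 row, so s1 leaves.

s1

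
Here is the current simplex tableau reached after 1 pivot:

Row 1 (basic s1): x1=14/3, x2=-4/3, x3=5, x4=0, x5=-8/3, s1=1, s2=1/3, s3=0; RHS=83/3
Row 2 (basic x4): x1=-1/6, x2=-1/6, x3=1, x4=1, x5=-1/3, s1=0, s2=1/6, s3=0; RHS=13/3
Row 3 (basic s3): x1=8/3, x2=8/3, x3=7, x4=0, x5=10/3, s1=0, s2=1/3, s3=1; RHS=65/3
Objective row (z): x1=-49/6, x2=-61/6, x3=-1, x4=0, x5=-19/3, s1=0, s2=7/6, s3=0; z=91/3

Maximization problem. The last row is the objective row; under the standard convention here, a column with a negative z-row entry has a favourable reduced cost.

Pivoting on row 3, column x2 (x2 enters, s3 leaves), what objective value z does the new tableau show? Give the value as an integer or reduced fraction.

Minimum ratio for x2: (65/3)/(8/3) = 65/8.
z changes by −(z-row coeff of x2)·ratio = −(-61/6)·(65/8) = 3965/48.
New z = 91/3 + (3965/48) = 1807/16.

1807/16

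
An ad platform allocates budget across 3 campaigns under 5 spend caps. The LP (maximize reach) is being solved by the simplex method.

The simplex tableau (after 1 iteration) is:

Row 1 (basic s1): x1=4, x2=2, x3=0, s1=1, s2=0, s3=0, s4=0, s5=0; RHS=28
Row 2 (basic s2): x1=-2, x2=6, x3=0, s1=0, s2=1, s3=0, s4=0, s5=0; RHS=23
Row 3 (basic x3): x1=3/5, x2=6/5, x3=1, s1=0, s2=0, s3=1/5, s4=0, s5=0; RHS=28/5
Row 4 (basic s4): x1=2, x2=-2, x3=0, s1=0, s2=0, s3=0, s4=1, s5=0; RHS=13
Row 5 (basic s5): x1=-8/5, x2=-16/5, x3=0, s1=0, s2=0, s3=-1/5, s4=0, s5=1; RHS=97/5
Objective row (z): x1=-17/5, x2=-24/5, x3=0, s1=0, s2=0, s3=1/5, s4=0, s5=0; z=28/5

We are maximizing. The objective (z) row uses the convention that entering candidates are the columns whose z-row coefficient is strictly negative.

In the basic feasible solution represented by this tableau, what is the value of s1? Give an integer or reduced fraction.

s1 is basic (row 1); its value is the RHS of that row: 28.

28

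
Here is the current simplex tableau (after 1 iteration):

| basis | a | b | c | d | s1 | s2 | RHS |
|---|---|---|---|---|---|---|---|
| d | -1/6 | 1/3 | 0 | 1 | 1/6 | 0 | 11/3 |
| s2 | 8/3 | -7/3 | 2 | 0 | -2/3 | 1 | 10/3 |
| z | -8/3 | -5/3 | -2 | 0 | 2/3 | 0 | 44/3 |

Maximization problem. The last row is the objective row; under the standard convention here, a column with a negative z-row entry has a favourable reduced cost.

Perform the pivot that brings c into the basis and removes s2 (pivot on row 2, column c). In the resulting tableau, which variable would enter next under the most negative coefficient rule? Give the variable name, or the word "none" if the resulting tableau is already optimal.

b

Pivot element 2. New z-row = old z-row − (-2)·(row 2/2).
Updated z-row coefficients: a: 0, b: -4, c: 0, d: 0, s1: 0, s2: 1.
The most negative is -4 in column b, so b would enter next.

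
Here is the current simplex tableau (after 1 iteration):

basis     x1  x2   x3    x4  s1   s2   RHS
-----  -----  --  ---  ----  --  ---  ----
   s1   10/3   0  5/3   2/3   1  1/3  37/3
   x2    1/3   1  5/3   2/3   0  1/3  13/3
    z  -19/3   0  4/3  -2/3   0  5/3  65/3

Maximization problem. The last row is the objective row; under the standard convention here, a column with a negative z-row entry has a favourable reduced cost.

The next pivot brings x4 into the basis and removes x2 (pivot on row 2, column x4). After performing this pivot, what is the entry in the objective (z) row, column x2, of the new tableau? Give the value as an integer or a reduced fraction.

1

Pivot element is row 2, column x4: 2/3.
Normalize row 2: new (row 2, x2) = 1/(2/3) = 3/2.
z-row ← z-row − (-2/3)·(new row 2): 0 − (-2/3)·(3/2) = 1.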